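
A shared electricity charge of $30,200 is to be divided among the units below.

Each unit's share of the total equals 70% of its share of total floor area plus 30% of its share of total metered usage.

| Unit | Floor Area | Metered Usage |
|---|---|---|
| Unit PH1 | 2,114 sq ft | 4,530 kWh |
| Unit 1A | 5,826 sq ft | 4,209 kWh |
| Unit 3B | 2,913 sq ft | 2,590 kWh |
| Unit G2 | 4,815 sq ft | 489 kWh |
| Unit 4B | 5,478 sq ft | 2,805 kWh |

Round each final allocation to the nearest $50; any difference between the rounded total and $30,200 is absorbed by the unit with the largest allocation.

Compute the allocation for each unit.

Unit PH1: $4,900 | Unit 1A: $8,500 | Unit 3B: $4,500 | Unit G2: $5,100 | Unit 4B: $7,200

Totals — floor area 21,146, metered usage 14,623.
Blended shares (70% floor area + 30% metered usage): Unit PH1 0.1629; Unit 1A 0.2792; Unit 3B 0.1496; Unit G2 0.1694; Unit 4B 0.2389.
Pro-rata amounts: Unit PH1 4,920.06; Unit 1A 8,432.13; Unit 3B 4,516.86; Unit G2 5,116.60; Unit 4B 7,214.34.
At nearest $50: Unit PH1 $4,900; Unit 1A $8,450; Unit 3B $4,500; Unit G2 $5,100; Unit 4B $7,200. Sum = $30,150.
Difference $30,200 − $30,150 = +$50 applied to largest allocation (Unit 1A): Unit 1A becomes $8,500.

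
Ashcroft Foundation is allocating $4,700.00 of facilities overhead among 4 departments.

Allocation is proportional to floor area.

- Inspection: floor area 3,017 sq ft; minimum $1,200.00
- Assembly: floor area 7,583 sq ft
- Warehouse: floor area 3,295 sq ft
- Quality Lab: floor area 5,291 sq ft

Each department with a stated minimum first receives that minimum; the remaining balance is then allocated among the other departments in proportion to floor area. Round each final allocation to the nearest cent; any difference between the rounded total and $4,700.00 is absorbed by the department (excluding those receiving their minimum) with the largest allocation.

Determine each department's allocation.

Fund the minimums — Inspection $1,200.00. Balance $3,500.00.
Balance split over remaining floor area 16,169: Assembly 1,641.4435 → $1,641.44; Warehouse 713.2476 → $713.25; Quality Lab 1,145.3089 → $1,145.31.

Inspection: $1,200.00 | Assembly: $1,641.44 | Warehouse: $713.25 | Quality Lab: $1,145.31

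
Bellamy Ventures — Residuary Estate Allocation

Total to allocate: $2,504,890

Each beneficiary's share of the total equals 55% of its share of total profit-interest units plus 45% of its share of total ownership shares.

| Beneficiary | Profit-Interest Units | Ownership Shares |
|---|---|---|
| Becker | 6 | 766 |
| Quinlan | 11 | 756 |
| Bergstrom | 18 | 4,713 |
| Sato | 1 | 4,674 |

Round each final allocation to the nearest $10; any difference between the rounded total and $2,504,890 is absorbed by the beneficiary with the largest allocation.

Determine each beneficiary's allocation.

Totals — profit-interest units 36, ownership shares 10,909.
Composite weights (55% profit-interest units + 45% ownership shares): Becker 0.1233; Quinlan 0.1992; Bergstrom 0.4694; Sato 0.2081.
Raw shares: Becker 308,763.84; Quinlan 499,076.33; Bergstrom 1,175,827.60; Sato 521,222.23.
Rounded to nearest $10: Becker $308,760; Quinlan $499,080; Bergstrom $1,175,830; Sato $521,220. Sum = $2,504,890.
Sum already equals the total — no adjustment.

Becker: $308,760; Quinlan: $499,080; Bergstrom: $1,175,830; Sato: $521,220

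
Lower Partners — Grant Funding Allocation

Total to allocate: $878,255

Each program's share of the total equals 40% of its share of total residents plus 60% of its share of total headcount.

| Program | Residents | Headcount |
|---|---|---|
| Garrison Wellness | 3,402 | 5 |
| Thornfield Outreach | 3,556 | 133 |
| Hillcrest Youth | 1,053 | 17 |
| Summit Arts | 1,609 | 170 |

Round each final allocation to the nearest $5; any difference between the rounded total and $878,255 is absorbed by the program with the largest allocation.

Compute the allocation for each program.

Garrison Wellness: $132,340 | Thornfield Outreach: $345,505 | Hillcrest Youth: $66,015 | Summit Arts: $334,395

Totals — residents 9,620, headcount 325.
Blended shares (40% residents + 60% headcount): Garrison Wellness 0.1507; Thornfield Outreach 0.3934; Hillcrest Youth 0.0752; Summit Arts 0.3807.
Unrounded shares: Garrison Wellness 132,340.80; Thornfield Outreach 345,502.96; Hillcrest Youth 66,017.02; Summit Arts 334,394.22.
Rounded to nearest $5: Garrison Wellness $132,340; Thornfield Outreach $345,505; Hillcrest Youth $66,015; Summit Arts $334,395. Sum = $878,255.
Sum already equals the total — no adjustment.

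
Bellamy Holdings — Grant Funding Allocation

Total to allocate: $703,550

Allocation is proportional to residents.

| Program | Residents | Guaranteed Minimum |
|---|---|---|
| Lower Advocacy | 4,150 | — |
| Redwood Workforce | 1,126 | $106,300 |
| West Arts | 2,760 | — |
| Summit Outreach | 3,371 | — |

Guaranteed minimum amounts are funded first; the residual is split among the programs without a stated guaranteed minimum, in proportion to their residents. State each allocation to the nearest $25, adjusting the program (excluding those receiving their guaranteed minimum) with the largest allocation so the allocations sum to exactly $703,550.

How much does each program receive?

Fund the minimums — Redwood Workforce $106,300. Residual $597,250.
Residual split over remaining residents 10,281: Lower Advocacy 241,084.28 → $241,075; West Arts 160,335.57 → $160,325; Summit Outreach 195,830.15 → $195,825.
Rounding difference +$25 applied to Lower Advocacy → $241,100.

Lower Advocacy: $241,100 | Redwood Workforce: $106,300 | West Arts: $160,325 | Summit Outreach: $195,825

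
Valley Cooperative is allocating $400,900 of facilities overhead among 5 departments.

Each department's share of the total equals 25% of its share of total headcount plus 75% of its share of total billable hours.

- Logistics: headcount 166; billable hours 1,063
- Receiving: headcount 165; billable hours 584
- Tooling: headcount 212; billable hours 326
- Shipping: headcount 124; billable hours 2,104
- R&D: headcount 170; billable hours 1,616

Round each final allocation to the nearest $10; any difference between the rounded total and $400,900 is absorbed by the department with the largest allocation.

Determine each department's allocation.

Logistics: $76,020 | Receiving: $50,600 | Tooling: $42,600 | Shipping: $125,970 | R&D: $105,710

Totals — headcount 837, billable hours 5,693.
Blended shares (25% headcount + 75% billable hours): Logistics 0.1896; Receiving 0.1262; Tooling 0.1063; Shipping 0.3142; R&D 0.2637.
Raw shares: Logistics 76,019.56; Receiving 50,601.49; Tooling 42,603.19; Shipping 125,970.61; R&D 105,705.15.
After rounding ($10): Logistics $76,020; Receiving $50,600; Tooling $42,600; Shipping $125,970; R&D $105,710. Sum = $400,900.
Rounded total matches; no reconciliation needed.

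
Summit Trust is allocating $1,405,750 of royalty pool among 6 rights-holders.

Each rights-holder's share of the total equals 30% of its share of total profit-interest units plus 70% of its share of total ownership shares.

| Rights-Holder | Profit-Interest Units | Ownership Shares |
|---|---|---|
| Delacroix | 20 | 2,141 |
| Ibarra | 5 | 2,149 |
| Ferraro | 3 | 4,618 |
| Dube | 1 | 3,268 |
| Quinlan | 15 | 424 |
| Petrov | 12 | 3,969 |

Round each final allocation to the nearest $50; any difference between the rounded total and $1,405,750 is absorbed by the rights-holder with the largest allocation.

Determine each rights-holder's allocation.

Totals — profit-interest units 56, ownership shares 16,569.
Blended shares (30% profit-interest units + 70% ownership shares): Delacroix 0.1976; Ibarra 0.1176; Ferraro 0.2112; Dube 0.1434; Quinlan 0.0983; Petrov 0.2320.
Pro-rata amounts: Delacroix 277,769.04; Ibarra 165,282.10; Ferraro 296,853.23; Dube 201,615.76; Quinlan 138,143.21; Petrov 326,086.66.
After rounding ($50): Delacroix $277,750; Ibarra $165,300; Ferraro $296,850; Dube $201,600; Quinlan $138,150; Petrov $326,100. Sum = $1,405,750.
Rounded total matches; no reconciliation needed.

Delacroix: $277,750 · Ibarra: $165,300 · Ferraro: $296,850 · Dube: $201,600 · Quinlan: $138,150 · Petrov: $326,100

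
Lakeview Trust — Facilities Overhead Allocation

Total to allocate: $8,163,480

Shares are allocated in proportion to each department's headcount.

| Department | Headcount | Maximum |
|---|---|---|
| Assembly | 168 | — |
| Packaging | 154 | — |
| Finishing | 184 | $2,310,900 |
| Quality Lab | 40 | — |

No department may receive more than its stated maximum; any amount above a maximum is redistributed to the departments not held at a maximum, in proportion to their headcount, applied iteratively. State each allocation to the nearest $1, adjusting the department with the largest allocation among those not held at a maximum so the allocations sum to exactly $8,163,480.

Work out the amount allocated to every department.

Assembly: $2,716,114 · Packaging: $2,489,772 · Finishing: $2,310,900 · Quality Lab: $646,694

Sum of headcount: 546.
Unconstrained shares: Assembly 2,511,840.00; Packaging 2,302,520.00; Finishing 2,751,062.86; Quality Lab 598,057.14.
Held at cap: Finishing ($2,310,900); residual $5,852,580 reallocated over remaining headcount 362.
Redistributed shares: Assembly 2,716,114.48 → $2,716,114; Packaging 2,489,771.60 → $2,489,772; Quality Lab 646,693.92 → $646,694.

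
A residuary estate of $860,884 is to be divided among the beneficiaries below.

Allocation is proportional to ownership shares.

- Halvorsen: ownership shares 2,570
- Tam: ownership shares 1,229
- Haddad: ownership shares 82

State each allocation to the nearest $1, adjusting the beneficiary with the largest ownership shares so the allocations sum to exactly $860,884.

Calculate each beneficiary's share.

Halvorsen: $570,078 | Tam: $272,617 | Haddad: $18,189

Combined ownership shares = 2,570 + 1,229 + 82 = 3,881.
Proportional shares: Halvorsen 570,077.78; Tam 272,616.96; Haddad 18,189.25.
At nearest $1: Halvorsen $570,078; Tam $272,617; Haddad $18,189. Sum = $860,884.
Rounded total matches; no reconciliation needed.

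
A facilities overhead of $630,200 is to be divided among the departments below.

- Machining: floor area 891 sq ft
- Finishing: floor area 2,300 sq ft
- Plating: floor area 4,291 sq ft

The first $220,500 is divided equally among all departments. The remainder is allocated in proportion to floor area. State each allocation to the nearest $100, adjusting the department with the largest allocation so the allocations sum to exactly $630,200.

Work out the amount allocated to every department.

Machining: $122,300 | Finishing: $199,400 | Plating: $308,500

$220,500 shared equally gives $73,500 per department.
Remainder $409,700 by floor area (total 7,482): Machining 48,789.45 → $48,800; Finishing 125,943.60 → $125,900; Plating 234,966.95 → $235,000.
Totals: Machining $73,500 + $48,800 = $122,300; Finishing $73,500 + $125,900 = $199,400; Plating $73,500 + $235,000 = $308,500.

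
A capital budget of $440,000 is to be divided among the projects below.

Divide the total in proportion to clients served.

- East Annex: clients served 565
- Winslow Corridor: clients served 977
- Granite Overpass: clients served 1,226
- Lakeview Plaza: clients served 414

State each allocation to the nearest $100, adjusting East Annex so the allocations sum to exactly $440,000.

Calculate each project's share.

Sum of clients served: 3,182.
Raw shares: East Annex 565/3,182 × $440,000 = 78,126.96; Winslow Corridor 977/3,182 × $440,000 = 135,097.42; Granite Overpass 1,226/3,182 × $440,000 = 169,528.60; Lakeview Plaza 414/3,182 × $440,000 = 57,247.01.
At nearest $100: East Annex $78,100; Winslow Corridor $135,100; Granite Overpass $169,500; Lakeview Plaza $57,200. Sum = $439,900.
Difference $440,000 − $439,900 = +$100 applied to East Annex: East Annex becomes $78,200.

East Annex: $78,200 | Winslow Corridor: $135,100 | Granite Overpass: $169,500 | Lakeview Plaza: $57,200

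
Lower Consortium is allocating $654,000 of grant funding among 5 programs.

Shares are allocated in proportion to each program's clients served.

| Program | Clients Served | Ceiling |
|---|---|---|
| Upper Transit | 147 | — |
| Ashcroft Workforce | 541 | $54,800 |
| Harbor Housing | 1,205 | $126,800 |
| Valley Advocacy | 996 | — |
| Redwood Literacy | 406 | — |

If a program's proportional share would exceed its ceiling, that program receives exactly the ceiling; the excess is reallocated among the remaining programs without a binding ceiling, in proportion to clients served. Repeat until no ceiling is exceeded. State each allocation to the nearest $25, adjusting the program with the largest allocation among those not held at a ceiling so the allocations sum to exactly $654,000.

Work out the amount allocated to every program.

Total clients served = 3,295.
Unconstrained shares: Upper Transit 29,176.93; Ashcroft Workforce 107,379.06; Harbor Housing 239,171.47; Valley Advocacy 197,688.62; Redwood Literacy 80,583.92.
Held at cap: Ashcroft Workforce ($54,800), Harbor Housing ($126,800); balance $472,400 reallocated over remaining clients served 1,549.
Shares after redistribution: Upper Transit 44,830.73 → $44,825; Valley Advocacy 303,751.07 → $303,750; Redwood Literacy 123,818.21 → $123,825.

Upper Transit: $44,825 · Ashcroft Workforce: $54,800 · Harbor Housing: $126,800 · Valley Advocacy: $303,750 · Redwood Literacy: $123,825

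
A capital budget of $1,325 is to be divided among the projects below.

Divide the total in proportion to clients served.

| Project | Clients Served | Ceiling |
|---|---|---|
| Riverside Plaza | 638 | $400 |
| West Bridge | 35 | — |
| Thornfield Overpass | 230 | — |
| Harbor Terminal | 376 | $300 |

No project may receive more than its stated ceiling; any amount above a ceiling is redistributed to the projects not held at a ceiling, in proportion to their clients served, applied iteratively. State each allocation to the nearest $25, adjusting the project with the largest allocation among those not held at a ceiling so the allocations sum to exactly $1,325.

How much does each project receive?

Clients served total: 1,279.
Pro-rata shares before constraints: Riverside Plaza 660.95; West Bridge 36.26; Thornfield Overpass 238.27; Harbor Terminal 389.52.
Capped: Riverside Plaza ($400), Harbor Terminal ($300); balance $625 reallocated over remaining clients served 265.
Redistributed shares: West Bridge 82.55 → $75; Thornfield Overpass 542.45 → $550.

Riverside Plaza: $400; West Bridge: $75; Thornfield Overpass: $550; Harbor Terminal: $300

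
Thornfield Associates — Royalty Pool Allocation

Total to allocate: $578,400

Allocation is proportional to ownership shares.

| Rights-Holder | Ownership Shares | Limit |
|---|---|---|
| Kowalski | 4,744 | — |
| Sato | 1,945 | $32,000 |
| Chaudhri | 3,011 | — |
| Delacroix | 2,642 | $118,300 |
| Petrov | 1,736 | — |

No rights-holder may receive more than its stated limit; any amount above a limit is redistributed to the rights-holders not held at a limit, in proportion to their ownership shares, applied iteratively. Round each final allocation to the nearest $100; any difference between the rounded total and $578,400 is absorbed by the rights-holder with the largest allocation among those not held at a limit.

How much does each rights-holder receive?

Ownership shares total: 14,078.
Pro-rata shares before constraints: Kowalski 194,909.05; Sato 79,911.07; Chaudhri 123,708.08; Delacroix 108,547.58; Petrov 71,324.22.
Held at cap: Sato ($32,000); remaining pool $546,400 reallocated over remaining ownership shares 12,133.
Held at cap: Delacroix ($118,300); remaining pool $428,100 reallocated over remaining ownership shares 9,491.
Shares after redistribution: Kowalski 213,982.34 → $214,000; Chaudhri 135,813.83 → $135,800; Petrov 78,303.82 → $78,300.

Kowalski: $214,000 | Sato: $32,000 | Chaudhri: $135,800 | Delacroix: $118,300 | Petrov: $78,300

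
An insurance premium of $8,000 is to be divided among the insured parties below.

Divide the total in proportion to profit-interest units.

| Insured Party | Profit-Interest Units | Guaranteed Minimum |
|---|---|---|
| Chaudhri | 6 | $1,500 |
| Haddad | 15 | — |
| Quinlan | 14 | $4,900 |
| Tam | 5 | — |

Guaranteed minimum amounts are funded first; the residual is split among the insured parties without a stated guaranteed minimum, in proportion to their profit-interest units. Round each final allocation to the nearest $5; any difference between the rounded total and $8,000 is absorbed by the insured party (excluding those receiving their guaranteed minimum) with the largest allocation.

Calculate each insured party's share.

Minimums first: Chaudhri $1,500; Quinlan $4,900. Remaining pool $1,600.
Remaining pool split over remaining profit-interest units 20: Haddad 1,200.00 → $1,200; Tam 400.00 → $400.

Chaudhri: $1,500; Haddad: $1,200; Quinlan: $4,900; Tam: $400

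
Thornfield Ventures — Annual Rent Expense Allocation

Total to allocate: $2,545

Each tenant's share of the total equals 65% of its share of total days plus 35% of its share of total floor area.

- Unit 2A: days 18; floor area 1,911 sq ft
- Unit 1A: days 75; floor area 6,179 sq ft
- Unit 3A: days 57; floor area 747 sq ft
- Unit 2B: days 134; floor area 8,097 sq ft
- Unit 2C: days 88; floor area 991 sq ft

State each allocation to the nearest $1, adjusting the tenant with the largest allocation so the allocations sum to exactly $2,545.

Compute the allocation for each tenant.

Unit 2A: $175 · Unit 1A: $641 · Unit 3A: $291 · Unit 2B: $997 · Unit 2C: $441

Days total 372; floor area total 17,925.
Composite weights (65% days + 35% floor area): Unit 2A 0.0688; Unit 1A 0.2517; Unit 3A 0.1142; Unit 2B 0.3922; Unit 2C 0.1731.
Pro-rata amounts: Unit 2A 175.01; Unit 1A 640.57; Unit 3A 290.59; Unit 2B 998.25; Unit 2C 440.57.
At nearest $1: Unit 2A $175; Unit 1A $641; Unit 3A $291; Unit 2B $998; Unit 2C $441. Sum = $2,546.
Difference $2,545 − $2,546 = −$1 applied to largest allocation (Unit 2B): Unit 2B becomes $997.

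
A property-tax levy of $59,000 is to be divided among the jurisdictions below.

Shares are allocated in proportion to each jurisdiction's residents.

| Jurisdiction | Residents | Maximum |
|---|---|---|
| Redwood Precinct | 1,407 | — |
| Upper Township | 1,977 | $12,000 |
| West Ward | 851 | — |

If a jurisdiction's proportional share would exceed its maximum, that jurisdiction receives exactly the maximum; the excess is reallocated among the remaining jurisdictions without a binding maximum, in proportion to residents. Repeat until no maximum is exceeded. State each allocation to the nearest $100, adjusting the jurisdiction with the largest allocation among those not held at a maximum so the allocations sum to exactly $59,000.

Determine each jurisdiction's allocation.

Redwood Precinct: $29,300 · Upper Township: $12,000 · West Ward: $17,700

Sum of residents: 4,235.
Proportional shares (ignoring caps): Redwood Precinct 19,601.65; Upper Township 27,542.62; West Ward 11,855.73.
Cap binds for Upper Township ($12,000); residual $47,000 reallocated over remaining residents 2,258.
Redistributed shares: Redwood Precinct 29,286.54 → $29,300; West Ward 17,713.46 → $17,700.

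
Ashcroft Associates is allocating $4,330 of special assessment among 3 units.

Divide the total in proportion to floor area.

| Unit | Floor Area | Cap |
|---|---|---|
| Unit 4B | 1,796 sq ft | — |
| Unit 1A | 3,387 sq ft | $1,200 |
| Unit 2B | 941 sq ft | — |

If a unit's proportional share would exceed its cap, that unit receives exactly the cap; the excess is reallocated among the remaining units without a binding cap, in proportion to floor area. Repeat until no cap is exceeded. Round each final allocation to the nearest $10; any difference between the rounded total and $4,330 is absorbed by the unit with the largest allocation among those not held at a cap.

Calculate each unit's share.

Unit 4B: $2,050; Unit 1A: $1,200; Unit 2B: $1,080

Combined floor area = 6,124.
Pro-rata shares before constraints: Unit 4B 1,269.87; Unit 1A 2,394.79; Unit 2B 665.34.
Capped: Unit 1A ($1,200); residual $3,130 reallocated over remaining floor area 2,737.
Redistributed shares: Unit 4B 2,053.88 → $2,050; Unit 2B 1,076.12 → $1,080.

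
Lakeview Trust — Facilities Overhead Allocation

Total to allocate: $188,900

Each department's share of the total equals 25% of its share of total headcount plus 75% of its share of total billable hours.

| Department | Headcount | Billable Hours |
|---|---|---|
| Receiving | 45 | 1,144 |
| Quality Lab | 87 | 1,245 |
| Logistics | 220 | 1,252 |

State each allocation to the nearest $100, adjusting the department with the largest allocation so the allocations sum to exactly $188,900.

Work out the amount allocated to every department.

Receiving: $50,600 | Quality Lab: $60,100 | Logistics: $78,200

Totals — headcount 352, billable hours 3,641.
Combined weights (25% headcount + 75% billable hours): Receiving 0.2676; Quality Lab 0.3182; Logistics 0.4141.
Proportional shares: Receiving 50,551.49; Quality Lab 60,116.30; Logistics 78,232.21.
Rounded to nearest $100: Receiving $50,600; Quality Lab $60,100; Logistics $78,200. Sum = $188,900.
Rounded total matches; no reconciliation needed.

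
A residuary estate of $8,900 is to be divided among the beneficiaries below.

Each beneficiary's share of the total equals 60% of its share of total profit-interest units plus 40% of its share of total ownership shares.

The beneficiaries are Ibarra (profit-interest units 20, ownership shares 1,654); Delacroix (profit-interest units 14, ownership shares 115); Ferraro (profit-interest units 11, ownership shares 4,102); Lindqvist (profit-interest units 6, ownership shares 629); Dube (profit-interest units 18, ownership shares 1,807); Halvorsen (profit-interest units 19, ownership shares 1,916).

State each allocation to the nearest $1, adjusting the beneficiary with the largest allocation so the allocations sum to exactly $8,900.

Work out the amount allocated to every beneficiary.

Totals — profit-interest units 88, ownership shares 10,223.
Composite weights (60% profit-interest units + 40% ownership shares): Ibarra 0.2011; Delacroix 0.1000; Ferraro 0.2355; Lindqvist 0.0655; Dube 0.1934; Halvorsen 0.2045.
Pro-rata amounts: Ibarra 1,789.62; Delacroix 889.59; Ferraro 2,095.96; Lindqvist 583.13; Dube 1,721.53; Halvorsen 1,820.17.
Rounded to nearest $1: Ibarra $1,790; Delacroix $890; Ferraro $2,096; Lindqvist $583; Dube $1,722; Halvorsen $1,820. Sum = $8,901.
Difference $8,900 − $8,901 = −$1 applied to largest allocation (Ferraro): Ferraro becomes $2,095.

Ibarra: $1,790; Delacroix: $890; Ferraro: $2,095; Lindqvist: $583; Dube: $1,722; Halvorsen: $1,820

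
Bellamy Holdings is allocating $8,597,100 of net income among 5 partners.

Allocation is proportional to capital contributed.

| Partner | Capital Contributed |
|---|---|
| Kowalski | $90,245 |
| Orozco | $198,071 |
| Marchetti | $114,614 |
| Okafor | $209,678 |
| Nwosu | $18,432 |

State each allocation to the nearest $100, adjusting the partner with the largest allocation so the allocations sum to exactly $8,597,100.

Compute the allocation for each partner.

Kowalski: $1,229,500; Orozco: $2,698,500; Marchetti: $1,561,500; Okafor: $2,856,500; Nwosu: $251,100

Capital contributed total: 631,040.
Proportional shares: Kowalski 90,245/631,040 × $8,597,100 = 1,229,470.86; Orozco 198,071/631,040 × $8,597,100 = 2,698,459.99; Marchetti 114,614/631,040 × $8,597,100 = 1,561,466.82; Okafor 209,678/631,040 × $8,597,100 = 2,856,590.29; Nwosu 18,432/631,040 × $8,597,100 = 251,112.05.
At nearest $100: Kowalski $1,229,500; Orozco $2,698,500; Marchetti $1,561,500; Okafor $2,856,600; Nwosu $251,100. Sum = $8,597,200.
Difference $8,597,100 − $8,597,200 = −$100 applied to largest allocation (Okafor): Okafor becomes $2,856,500.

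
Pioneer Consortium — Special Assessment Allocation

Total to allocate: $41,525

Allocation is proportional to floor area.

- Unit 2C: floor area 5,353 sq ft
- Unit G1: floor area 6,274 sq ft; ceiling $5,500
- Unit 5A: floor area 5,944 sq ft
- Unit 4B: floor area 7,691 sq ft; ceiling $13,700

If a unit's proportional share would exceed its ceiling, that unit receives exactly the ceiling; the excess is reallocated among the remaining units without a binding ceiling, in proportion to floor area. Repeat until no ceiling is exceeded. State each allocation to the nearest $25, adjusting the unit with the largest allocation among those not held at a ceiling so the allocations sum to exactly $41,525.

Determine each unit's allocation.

Floor area total: 25,262.
Unconstrained shares: Unit 2C 8,799.12; Unit G1 10,313.03; Unit 5A 9,770.59; Unit 4B 12,642.26.
Capped: Unit G1 ($5,500); balance $36,025 reallocated over remaining floor area 18,988.
Capped: Unit 4B ($13,700); balance $22,325 reallocated over remaining floor area 11,297.
Redistributed shares: Unit 2C 10,578.54 → $10,575; Unit 5A 11,746.46 → $11,750.

Unit 2C: $10,575 · Unit G1: $5,500 · Unit 5A: $11,750 · Unit 4B: $13,700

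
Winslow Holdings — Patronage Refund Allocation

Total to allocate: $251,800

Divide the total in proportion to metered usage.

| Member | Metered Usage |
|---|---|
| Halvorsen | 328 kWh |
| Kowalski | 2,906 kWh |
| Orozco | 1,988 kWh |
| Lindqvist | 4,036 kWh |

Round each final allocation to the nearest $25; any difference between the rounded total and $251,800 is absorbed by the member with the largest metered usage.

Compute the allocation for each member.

Halvorsen: $8,925 · Kowalski: $79,050 · Orozco: $54,075 · Lindqvist: $109,750

Combined metered usage = 328 + 2,906 + 1,988 + 4,036 = 9,258.
Proportional shares: Halvorsen 8,920.98; Kowalski 79,037.68; Orozco 54,069.82; Lindqvist 109,771.53.
At nearest $25: Halvorsen $8,925; Kowalski $79,050; Orozco $54,075; Lindqvist $109,775. Sum = $251,825.
Difference $251,800 − $251,825 = −$25 applied to largest metered usage (Lindqvist): Lindqvist becomes $109,750.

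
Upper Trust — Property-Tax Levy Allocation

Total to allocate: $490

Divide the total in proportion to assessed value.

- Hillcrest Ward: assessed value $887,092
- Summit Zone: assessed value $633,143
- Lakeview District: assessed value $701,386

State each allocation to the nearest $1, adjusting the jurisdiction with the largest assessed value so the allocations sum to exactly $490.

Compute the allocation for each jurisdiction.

Combined assessed value = 887,092 + 633,143 + 701,386 = 2,221,621.
Proportional shares: Hillcrest Ward 195.66; Summit Zone 139.65; Lakeview District 154.70.
After rounding ($1): Hillcrest Ward $196; Summit Zone $140; Lakeview District $155. Sum = $491.
Difference $490 − $491 = −$1 applied to largest assessed value (Hillcrest Ward): Hillcrest Ward becomes $195.

Hillcrest Ward: $195 · Summit Zone: $140 · Lakeview District: $155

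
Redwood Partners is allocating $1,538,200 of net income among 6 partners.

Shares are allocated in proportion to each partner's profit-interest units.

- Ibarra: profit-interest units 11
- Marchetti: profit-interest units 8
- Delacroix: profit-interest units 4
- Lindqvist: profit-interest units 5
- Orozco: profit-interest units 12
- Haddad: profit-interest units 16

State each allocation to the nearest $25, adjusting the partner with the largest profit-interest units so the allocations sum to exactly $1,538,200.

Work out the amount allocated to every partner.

Ibarra: $302,150; Marchetti: $219,750; Delacroix: $109,875; Lindqvist: $137,350; Orozco: $329,625; Haddad: $439,450

Sum of profit-interest units: 56.
Raw shares: Ibarra 11/56 × $1,538,200 = 302,146.43; Marchetti 8/56 × $1,538,200 = 219,742.86; Delacroix 4/56 × $1,538,200 = 109,871.43; Lindqvist 5/56 × $1,538,200 = 137,339.29; Orozco 12/56 × $1,538,200 = 329,614.29; Haddad 16/56 × $1,538,200 = 439,485.71.
Rounded to nearest $25: Ibarra $302,150; Marchetti $219,750; Delacroix $109,875; Lindqvist $137,350; Orozco $329,625; Haddad $439,475. Sum = $1,538,225.
Difference $1,538,200 − $1,538,225 = −$25 applied to largest profit-interest units (Haddad): Haddad becomes $439,450.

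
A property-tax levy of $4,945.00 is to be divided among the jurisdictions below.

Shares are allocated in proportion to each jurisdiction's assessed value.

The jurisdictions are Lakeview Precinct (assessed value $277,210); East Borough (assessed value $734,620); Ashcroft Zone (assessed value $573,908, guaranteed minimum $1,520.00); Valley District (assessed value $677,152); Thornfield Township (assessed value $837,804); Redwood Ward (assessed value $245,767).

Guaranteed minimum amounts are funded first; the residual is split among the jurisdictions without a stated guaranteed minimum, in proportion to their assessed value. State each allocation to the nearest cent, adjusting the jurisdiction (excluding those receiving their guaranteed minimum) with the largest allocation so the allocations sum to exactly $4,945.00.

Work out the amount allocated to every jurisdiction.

Lakeview Precinct: $342.44 | East Borough: $907.49 | Ashcroft Zone: $1,520.00 | Valley District: $836.50 | Thornfield Township: $1,034.97 | Redwood Ward: $303.60

Minimums first: Ashcroft Zone $1,520.00. Balance $3,425.00.
Balance split over remaining assessed value 2,772,553: Lakeview Precinct 342.4440 → $342.44; East Borough 907.4934 → $907.49; Valley District 836.5018 → $836.50; Thornfield Township 1,034.9590 → $1,034.96; Redwood Ward 303.6018 → $303.60.
Rounding difference +$0.01 applied to Thornfield Township → $1,034.97.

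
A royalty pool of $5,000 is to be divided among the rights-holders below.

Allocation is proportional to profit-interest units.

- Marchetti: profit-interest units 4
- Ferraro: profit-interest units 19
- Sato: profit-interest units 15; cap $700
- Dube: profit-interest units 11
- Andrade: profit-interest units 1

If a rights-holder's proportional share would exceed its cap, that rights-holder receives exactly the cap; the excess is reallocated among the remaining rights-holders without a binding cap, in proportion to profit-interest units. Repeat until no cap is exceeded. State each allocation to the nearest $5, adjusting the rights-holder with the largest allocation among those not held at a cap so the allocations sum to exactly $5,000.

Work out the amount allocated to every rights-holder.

Total profit-interest units = 50.
Pro-rata shares before constraints: Marchetti 400.00; Ferraro 1,900.00; Sato 1,500.00; Dube 1,100.00; Andrade 100.00.
Held at cap: Sato ($700); remaining pool $4,300 reallocated over remaining profit-interest units 35.
Remaining shares: Marchetti 491.43 → $490; Ferraro 2,334.29 → $2,335; Dube 1,351.43 → $1,350; Andrade 122.86 → $125.

Marchetti: $490 | Ferraro: $2,335 | Sato: $700 | Dube: $1,350 | Andrade: $125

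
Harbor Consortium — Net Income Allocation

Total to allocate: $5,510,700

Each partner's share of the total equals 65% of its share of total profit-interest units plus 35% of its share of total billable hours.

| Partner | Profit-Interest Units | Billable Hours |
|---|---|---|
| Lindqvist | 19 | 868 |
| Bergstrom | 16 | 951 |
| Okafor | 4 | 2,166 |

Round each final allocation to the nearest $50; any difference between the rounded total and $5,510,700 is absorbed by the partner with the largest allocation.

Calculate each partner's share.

Lindqvist: $2,165,150 · Bergstrom: $1,929,800 · Okafor: $1,415,750

Profit-interest units total 39; billable hours total 3,985.
Combined weights (65% profit-interest units + 35% billable hours): Lindqvist 0.3929; Bergstrom 0.3502; Okafor 0.2569.
Raw shares: Lindqvist 2,165,168.09; Bergstrom 1,929,805.19; Okafor 1,415,726.72.
After rounding ($50): Lindqvist $2,165,150; Bergstrom $1,929,800; Okafor $1,415,750. Sum = $5,510,700.
Rounded total matches; no reconciliation needed.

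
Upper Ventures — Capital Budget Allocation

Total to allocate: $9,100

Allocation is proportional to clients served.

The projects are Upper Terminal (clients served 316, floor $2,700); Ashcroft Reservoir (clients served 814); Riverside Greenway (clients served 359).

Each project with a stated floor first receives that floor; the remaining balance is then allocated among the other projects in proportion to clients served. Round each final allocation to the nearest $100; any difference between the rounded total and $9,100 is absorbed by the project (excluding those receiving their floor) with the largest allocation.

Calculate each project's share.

Guaranteed amounts: Upper Terminal $2,700. Remaining pool $6,400.
Remaining pool split over remaining clients served 1,173: Ashcroft Reservoir 4,441.26 → $4,400; Riverside Greenway 1,958.74 → $2,000.

Upper Terminal: $2,700 | Ashcroft Reservoir: $4,400 | Riverside Greenway: $2,000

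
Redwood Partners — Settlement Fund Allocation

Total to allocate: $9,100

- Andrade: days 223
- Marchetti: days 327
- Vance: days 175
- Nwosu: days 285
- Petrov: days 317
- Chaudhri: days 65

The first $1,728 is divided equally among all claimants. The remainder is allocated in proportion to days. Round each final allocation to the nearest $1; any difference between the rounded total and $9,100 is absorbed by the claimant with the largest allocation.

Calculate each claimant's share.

$1,728 shared equally gives $288 per claimant.
Remainder $7,372 by days (total 1,392): Andrade 1,181.00 → $1,181; Marchetti 1,731.78 → $1,732; Vance 926.80 → $927; Nwosu 1,509.35 → $1,509; Petrov 1,678.82 → $1,679; Chaudhri 344.24 → $344.
Totals: Andrade $288 + $1,181 = $1,469; Marchetti $288 + $1,732 = $2,020; Vance $288 + $927 = $1,215; Nwosu $288 + $1,509 = $1,797; Petrov $288 + $1,679 = $1,967; Chaudhri $288 + $344 = $632.

Andrade: $1,469 · Marchetti: $2,020 · Vance: $1,215 · Nwosu: $1,797 · Petrov: $1,967 · Chaudhri: $632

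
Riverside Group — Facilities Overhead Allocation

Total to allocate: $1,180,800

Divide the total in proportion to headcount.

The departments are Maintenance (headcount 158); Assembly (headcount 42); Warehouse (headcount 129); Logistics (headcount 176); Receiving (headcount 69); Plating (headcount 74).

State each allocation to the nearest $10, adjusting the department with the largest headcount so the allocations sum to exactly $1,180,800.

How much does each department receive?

Total headcount = 648.
Unrounded shares: Maintenance 158/648 × $1,180,800 = 287,911.11; Assembly 42/648 × $1,180,800 = 76,533.33; Warehouse 129/648 × $1,180,800 = 235,066.67; Logistics 176/648 × $1,180,800 = 320,711.11; Receiving 69/648 × $1,180,800 = 125,733.33; Plating 74/648 × $1,180,800 = 134,844.44.
After rounding ($10): Maintenance $287,910; Assembly $76,530; Warehouse $235,070; Logistics $320,710; Receiving $125,730; Plating $134,840. Sum = $1,180,790.
Difference $1,180,800 − $1,180,790 = +$10 applied to largest headcount (Logistics): Logistics becomes $320,720.

Maintenance: $287,910 | Assembly: $76,530 | Warehouse: $235,070 | Logistics: $320,720 | Receiving: $125,730 | Plating: $134,840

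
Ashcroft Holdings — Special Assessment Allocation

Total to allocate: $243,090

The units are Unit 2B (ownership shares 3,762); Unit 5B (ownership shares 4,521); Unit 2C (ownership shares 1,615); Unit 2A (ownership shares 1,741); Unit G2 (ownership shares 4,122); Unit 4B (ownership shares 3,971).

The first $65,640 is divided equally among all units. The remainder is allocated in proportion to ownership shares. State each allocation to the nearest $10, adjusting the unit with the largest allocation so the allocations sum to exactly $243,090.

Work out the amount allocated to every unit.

$65,640 shared equally gives $10,940 per unit.
Remainder $177,450 by ownership shares (total 19,732): Unit 2B 33,831.69 → $33,830; Unit 5B 40,657.38 → $40,660; Unit 2C 14,523.71 → $14,520; Unit 2A 15,656.82 → $15,660; Unit G2 37,069.17 → $37,070; Unit 4B 35,711.23 → $35,710.
Totals: Unit 2B $10,940 + $33,830 = $44,770; Unit 5B $10,940 + $40,660 = $51,600; Unit 2C $10,940 + $14,520 = $25,460; Unit 2A $10,940 + $15,660 = $26,600; Unit G2 $10,940 + $37,070 = $48,010; Unit 4B $10,940 + $35,710 = $46,650.

Unit 2B: $44,770 · Unit 5B: $51,600 · Unit 2C: $25,460 · Unit 2A: $26,600 · Unit G2: $48,010 · Unit 4B: $46,650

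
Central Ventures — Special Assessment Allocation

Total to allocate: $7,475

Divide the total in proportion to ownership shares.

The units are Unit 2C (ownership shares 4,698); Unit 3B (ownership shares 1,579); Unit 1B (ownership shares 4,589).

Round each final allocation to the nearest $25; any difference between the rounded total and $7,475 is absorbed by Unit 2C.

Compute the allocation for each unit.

Total ownership shares = 10,866.
Raw shares: Unit 2C 4,698/10,866 × $7,475 = 3,231.87; Unit 3B 1,579/10,866 × $7,475 = 1,086.23; Unit 1B 4,589/10,866 × $7,475 = 3,156.89.
At nearest $25: Unit 2C $3,225; Unit 3B $1,075; Unit 1B $3,150. Sum = $7,450.
Difference $7,475 − $7,450 = +$25 applied to Unit 2C: Unit 2C becomes $3,250.

Unit 2C: $3,250; Unit 3B: $1,075; Unit 1B: $3,150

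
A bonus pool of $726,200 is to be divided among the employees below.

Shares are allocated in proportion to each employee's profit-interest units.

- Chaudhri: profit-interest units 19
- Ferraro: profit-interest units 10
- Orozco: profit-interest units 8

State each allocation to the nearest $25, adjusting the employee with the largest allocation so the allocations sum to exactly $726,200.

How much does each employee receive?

Chaudhri: $372,900 · Ferraro: $196,275 · Orozco: $157,025

Total profit-interest units = 37.
Proportional shares: Chaudhri 19/37 × $726,200 = 372,913.51; Ferraro 10/37 × $726,200 = 196,270.27; Orozco 8/37 × $726,200 = 157,016.22.
At nearest $25: Chaudhri $372,925; Ferraro $196,275; Orozco $157,025. Sum = $726,225.
Difference $726,200 − $726,225 = −$25 applied to largest allocation (Chaudhri): Chaudhri becomes $372,900.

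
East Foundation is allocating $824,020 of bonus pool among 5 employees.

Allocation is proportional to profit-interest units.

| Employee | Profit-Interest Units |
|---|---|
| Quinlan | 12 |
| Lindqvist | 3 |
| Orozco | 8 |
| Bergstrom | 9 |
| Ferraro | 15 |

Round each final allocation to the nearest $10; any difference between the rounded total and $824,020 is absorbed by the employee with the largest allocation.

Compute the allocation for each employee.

Combined profit-interest units = 47.
Pro-rata amounts: Quinlan 12/47 × $824,020 = 210,388.09; Lindqvist 3/47 × $824,020 = 52,597.02; Orozco 8/47 × $824,020 = 140,258.72; Bergstrom 9/47 × $824,020 = 157,791.06; Ferraro 15/47 × $824,020 = 262,985.11.
After rounding ($10): Quinlan $210,390; Lindqvist $52,600; Orozco $140,260; Bergstrom $157,790; Ferraro $262,990. Sum = $824,030.
Difference $824,020 − $824,030 = −$10 applied to largest allocation (Ferraro): Ferraro becomes $262,980.

Quinlan: $210,390 | Lindqvist: $52,600 | Orozco: $140,260 | Bergstrom: $157,790 | Ferraro: $262,980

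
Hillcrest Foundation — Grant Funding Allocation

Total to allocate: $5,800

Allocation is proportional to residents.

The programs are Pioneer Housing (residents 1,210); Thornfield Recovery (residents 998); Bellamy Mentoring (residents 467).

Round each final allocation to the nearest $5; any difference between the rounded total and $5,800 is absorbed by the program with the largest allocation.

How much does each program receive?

Pioneer Housing: $2,620 | Thornfield Recovery: $2,165 | Bellamy Mentoring: $1,015

Residents total: 2,675.
Raw shares: Pioneer Housing 1,210/2,675 × $5,800 = 2,623.55; Thornfield Recovery 998/2,675 × $5,800 = 2,163.89; Bellamy Mentoring 467/2,675 × $5,800 = 1,012.56.
After rounding ($5): Pioneer Housing $2,625; Thornfield Recovery $2,165; Bellamy Mentoring $1,015. Sum = $5,805.
Difference $5,800 − $5,805 = −$5 applied to largest allocation (Pioneer Housing): Pioneer Housing becomes $2,620.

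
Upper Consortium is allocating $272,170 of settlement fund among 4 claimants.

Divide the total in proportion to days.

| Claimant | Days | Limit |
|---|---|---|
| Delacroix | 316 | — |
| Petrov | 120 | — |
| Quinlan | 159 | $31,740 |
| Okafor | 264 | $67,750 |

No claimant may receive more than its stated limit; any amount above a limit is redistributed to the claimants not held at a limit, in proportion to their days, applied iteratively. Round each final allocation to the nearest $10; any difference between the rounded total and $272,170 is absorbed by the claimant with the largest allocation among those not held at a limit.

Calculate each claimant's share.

Sum of days: 859.
Pro-rata shares before constraints: Delacroix 100,123.07; Petrov 38,021.42; Quinlan 50,378.38; Okafor 83,647.12.
Capped: Quinlan ($31,740), Okafor ($67,750); balance $172,680 reallocated over remaining days 436.
Shares after redistribution: Delacroix 125,153.39 → $125,150; Petrov 47,526.61 → $47,530.

Delacroix: $125,150 · Petrov: $47,530 · Quinlan: $31,740 · Okafor: $67,750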